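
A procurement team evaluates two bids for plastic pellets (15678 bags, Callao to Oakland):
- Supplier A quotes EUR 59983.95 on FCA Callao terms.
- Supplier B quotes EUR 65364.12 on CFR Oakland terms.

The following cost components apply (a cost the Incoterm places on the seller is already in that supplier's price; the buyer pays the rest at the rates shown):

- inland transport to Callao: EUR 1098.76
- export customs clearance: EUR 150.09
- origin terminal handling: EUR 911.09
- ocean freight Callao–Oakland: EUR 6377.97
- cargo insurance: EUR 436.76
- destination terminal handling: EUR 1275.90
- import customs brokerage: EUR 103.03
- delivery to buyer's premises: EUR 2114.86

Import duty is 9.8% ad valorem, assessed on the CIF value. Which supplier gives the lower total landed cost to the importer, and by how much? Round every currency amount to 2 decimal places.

Supplier A (FCA):
CIF value = FCA price + origin terminal + freight + insurance = 59983.95 + 911.09 + 6377.97 + 436.76 = 67709.77
Import duty = 67709.77 × 9.8% = 6635.56
Buyer bears (A): 911.09 + 6377.97 + 436.76 + 1275.90 + 103.03 + 2114.86 = 11219.61
Landed cost (A) = invoice 59983.95 + 11219.61 + duty 6635.56 = 77839.12
Supplier B (CFR):
CIF value = CFR price + insurance = 65364.12 + 436.76 = 65800.88
Import duty = 65800.88 × 9.8% = 6448.49
Buyer bears (B): 436.76 + 1275.90 + 103.03 + 2114.86 = 3930.55
Landed cost (B) = invoice 65364.12 + 3930.55 + duty 6448.49 = 75743.16
Difference = |77839.12 − 75743.16| = 2095.96

Supplier B is cheaper by EUR 2095.96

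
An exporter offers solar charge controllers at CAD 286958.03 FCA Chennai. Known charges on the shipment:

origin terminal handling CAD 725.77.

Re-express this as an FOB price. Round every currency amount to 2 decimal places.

From FCA to FOB, the seller additionally bears: origin terminal.
FOB price = 286958.03 + 725.77 = 287683.80

FOB price: CAD 287683.80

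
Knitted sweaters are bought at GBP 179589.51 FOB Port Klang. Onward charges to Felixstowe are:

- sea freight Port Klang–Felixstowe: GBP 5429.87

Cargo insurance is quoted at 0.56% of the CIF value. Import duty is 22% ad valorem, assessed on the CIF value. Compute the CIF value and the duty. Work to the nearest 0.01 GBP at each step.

Let C be the CIF value. C = FOB price + freight + 0.56% × C
C − 0.56% × C = 179589.51 + 5429.87
0.9944 × C = 185019.38
C = 185019.38 / 0.9944 = 186061.32
Insurance premium = 0.56% × 186061.32 = 1041.94
Import duty = 186061.32 × 22% = 40933.49

CIF value: GBP 186061.32; import duty: GBP 40933.49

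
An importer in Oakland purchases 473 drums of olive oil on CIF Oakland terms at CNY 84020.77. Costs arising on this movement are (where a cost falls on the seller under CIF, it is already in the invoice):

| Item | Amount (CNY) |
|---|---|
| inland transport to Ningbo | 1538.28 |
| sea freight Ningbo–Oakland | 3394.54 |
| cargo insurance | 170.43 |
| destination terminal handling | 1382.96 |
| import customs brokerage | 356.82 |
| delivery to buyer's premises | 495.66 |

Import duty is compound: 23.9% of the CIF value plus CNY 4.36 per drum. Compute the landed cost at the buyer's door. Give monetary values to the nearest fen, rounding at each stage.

Total landed cost: CNY 108399.45

CIF: the seller pays costs through ocean freight and marine insurance to the destination port.
Already in the invoice (seller's account under CIF): inland to port, freight, insurance — exclude.
The CIF price already equals the CIF value: 84020.77
Ad valorem component: 84020.77 × 23.9% = 20080.96
Specific component: 473 × 4.36 = 2062.28
Import duty = 20080.96 + 2062.28 = 22143.24
Buyer bears: destination terminal 1382.96 + brokerage 356.82 + delivery 495.66 + duty 22143.24 = 24378.68
Landed cost = invoice 84020.77 + 24378.68 = 108399.45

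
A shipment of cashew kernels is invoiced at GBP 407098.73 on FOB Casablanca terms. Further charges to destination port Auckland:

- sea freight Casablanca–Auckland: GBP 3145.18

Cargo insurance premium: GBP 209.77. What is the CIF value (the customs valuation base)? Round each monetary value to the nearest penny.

CIF = FOB price + freight + insurance
CIF = 407098.73 + 3145.18 + 209.77 = 410453.68

CIF value: GBP 410453.68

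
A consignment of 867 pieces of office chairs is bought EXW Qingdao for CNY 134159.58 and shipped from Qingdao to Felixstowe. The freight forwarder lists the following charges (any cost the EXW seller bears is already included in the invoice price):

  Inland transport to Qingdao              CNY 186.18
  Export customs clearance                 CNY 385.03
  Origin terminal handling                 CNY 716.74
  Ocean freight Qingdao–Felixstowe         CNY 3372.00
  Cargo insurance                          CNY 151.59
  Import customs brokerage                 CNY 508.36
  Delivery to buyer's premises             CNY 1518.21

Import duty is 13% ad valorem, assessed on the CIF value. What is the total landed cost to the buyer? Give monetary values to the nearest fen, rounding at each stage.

EXW: the seller makes goods available at their premises; the buyer bears all onward costs.
CIF value = EXW price + inland to port + export clearance + origin terminal + freight + insurance = 134159.58 + 186.18 + 385.03 + 716.74 + 3372.00 + 151.59 = 138971.12
Import duty = 138971.12 × 13% = 18066.25
Buyer bears: inland to port 186.18 + export clearance 385.03 + origin terminal 716.74 + freight 3372.00 + insurance 151.59 + brokerage 508.36 + delivery 1518.21 + duty 18066.25 = 24904.36
Landed cost = invoice 134159.58 + 24904.36 = 159063.94

Total landed cost: CNY 159063.94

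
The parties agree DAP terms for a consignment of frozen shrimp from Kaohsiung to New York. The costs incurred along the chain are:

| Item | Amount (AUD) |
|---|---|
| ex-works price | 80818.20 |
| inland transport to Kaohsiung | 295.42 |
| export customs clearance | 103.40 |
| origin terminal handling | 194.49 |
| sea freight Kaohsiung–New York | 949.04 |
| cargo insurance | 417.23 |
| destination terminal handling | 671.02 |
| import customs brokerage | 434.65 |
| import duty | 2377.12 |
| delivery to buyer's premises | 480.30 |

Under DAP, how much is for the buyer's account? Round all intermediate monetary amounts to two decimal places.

Buyer's account: AUD 2811.77

DAP: the seller bears all costs to the named destination except import duty and clearance.
Seller's account: goods 80818.20 + inland to port 295.42 + export clearance 103.40 + origin terminal 194.49 + freight 949.04 + insurance 417.23 + destination terminal 671.02 + delivery 480.30 = 83929.10
Buyer's account: brokerage 434.65 + duty 2377.12 = 2811.77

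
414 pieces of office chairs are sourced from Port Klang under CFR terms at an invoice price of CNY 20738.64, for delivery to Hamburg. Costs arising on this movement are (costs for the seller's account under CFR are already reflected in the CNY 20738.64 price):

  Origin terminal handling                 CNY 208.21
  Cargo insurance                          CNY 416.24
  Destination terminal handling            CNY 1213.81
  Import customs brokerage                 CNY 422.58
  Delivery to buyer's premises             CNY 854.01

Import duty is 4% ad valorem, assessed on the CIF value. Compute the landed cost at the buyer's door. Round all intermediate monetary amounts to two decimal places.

CFR: the seller pays costs through ocean freight to the destination port, but not insurance.
Already in the invoice (seller's account under CFR): origin terminal — exclude.
CIF value = CFR price + insurance = 20738.64 + 416.24 = 21154.88
Import duty = 21154.88 × 4% = 846.20
Buyer bears: insurance 416.24 + destination terminal 1213.81 + brokerage 422.58 + delivery 854.01 + duty 846.20 = 3752.84
Landed cost = invoice 20738.64 + 3752.84 = 24491.48

Total landed cost: CNY 24491.48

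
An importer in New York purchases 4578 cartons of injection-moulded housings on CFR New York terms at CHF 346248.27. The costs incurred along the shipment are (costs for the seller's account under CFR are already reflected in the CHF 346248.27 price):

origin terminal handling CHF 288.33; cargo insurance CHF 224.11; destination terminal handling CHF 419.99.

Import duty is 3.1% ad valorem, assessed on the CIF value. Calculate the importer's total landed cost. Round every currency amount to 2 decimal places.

Total landed cost: CHF 357633.01

CFR: the seller pays costs through ocean freight to the destination port, but not insurance.
Already in the invoice (seller's account under CFR): origin terminal — exclude.
CIF value = CFR price + insurance = 346248.27 + 224.11 = 346472.38
Import duty = 346472.38 × 3.1% = 10740.64
Buyer bears: insurance 224.11 + destination terminal 419.99 + duty 10740.64 = 11384.74
Landed cost = invoice 346248.27 + 11384.74 = 357633.01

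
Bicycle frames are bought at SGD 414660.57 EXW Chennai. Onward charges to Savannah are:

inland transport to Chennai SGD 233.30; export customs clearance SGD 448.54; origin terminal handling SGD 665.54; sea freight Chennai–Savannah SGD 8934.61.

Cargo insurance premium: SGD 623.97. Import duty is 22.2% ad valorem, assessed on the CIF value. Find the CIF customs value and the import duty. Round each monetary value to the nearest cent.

CIF = EXW price + pre-shipment costs + freight + insurance
CIF = 414660.57 + 233.30 + 448.54 + 665.54 + 8934.61 + 623.97 = 425566.53
Import duty = 425566.53 × 22.2% = 94475.77

CIF value: SGD 425566.53; import duty: SGD 94475.77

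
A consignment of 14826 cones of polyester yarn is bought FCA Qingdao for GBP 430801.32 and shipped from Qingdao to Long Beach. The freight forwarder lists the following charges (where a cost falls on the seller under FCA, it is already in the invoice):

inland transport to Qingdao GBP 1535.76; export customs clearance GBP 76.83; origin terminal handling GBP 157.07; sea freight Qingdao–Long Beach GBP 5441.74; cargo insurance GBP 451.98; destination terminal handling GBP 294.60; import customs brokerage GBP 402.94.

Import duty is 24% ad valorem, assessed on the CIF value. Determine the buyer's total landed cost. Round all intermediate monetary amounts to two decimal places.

FCA: the seller delivers export-cleared goods to the carrier; the buyer bears costs from that point.
Already in the invoice (seller's account under FCA): inland to port, export clearance — exclude.
CIF value = FCA price + origin terminal + freight + insurance = 430801.32 + 157.07 + 5441.74 + 451.98 = 436852.11
Import duty = 436852.11 × 24% = 104844.51
Buyer bears: origin terminal 157.07 + freight 5441.74 + insurance 451.98 + destination terminal 294.60 + brokerage 402.94 + duty 104844.51 = 111592.84
Landed cost = invoice 430801.32 + 111592.84 = 542394.16

Total landed cost: GBP 542394.16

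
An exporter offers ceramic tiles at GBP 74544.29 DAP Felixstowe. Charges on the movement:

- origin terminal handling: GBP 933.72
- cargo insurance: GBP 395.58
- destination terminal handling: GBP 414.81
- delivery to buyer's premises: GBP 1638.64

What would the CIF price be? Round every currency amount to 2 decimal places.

CIF price: GBP 72490.84

Not relevant to the conversion: insurance, origin terminal — on the seller under both DAP and CIF; already in the DAP price and stays in the CIF price.
From DAP to CIF, the seller no longer bears: destination terminal, delivery.
CIF price = 74544.29 − 414.81 − 1638.64 = 72490.84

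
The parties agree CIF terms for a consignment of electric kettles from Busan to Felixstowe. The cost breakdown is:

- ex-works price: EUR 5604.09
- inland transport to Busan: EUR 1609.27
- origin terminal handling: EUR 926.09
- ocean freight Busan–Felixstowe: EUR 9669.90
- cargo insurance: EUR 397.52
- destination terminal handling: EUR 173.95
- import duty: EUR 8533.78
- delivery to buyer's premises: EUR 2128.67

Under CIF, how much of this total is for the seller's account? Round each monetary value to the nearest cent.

Seller's account: EUR 18206.87

CIF: the seller pays costs through ocean freight and marine insurance to the destination port.
Seller's account: goods 5604.09 + inland to port 1609.27 + origin terminal 926.09 + freight 9669.90 + insurance 397.52 = 18206.87
Buyer's account: destination terminal 173.95 + duty 8533.78 + delivery 2128.67 = 10836.40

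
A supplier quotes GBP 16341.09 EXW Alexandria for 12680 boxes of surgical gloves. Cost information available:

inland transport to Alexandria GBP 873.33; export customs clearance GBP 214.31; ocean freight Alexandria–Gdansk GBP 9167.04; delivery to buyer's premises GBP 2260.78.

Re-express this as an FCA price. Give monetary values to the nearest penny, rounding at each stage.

FCA price: GBP 17428.73

Not relevant to the conversion: delivery, freight — on the buyer under both terms; not part of either seller's price.
From EXW to FCA, the seller additionally bears: inland to port, export clearance.
FCA price = 16341.09 + 873.33 + 214.31 = 17428.73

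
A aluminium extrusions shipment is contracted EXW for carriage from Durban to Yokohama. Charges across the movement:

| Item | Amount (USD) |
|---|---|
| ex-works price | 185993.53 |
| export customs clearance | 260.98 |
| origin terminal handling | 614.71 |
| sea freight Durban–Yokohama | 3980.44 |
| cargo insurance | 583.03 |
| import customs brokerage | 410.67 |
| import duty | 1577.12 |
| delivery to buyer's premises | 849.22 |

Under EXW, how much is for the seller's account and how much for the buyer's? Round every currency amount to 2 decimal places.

Seller: USD 185993.53; buyer: USD 8276.17

EXW: the seller makes goods available at their premises; the buyer bears all onward costs.
Seller's account: goods 185993.53 = 185993.53
Buyer's account: export clearance 260.98 + origin terminal 614.71 + freight 3980.44 + insurance 583.03 + brokerage 410.67 + duty 1577.12 + delivery 849.22 = 8276.17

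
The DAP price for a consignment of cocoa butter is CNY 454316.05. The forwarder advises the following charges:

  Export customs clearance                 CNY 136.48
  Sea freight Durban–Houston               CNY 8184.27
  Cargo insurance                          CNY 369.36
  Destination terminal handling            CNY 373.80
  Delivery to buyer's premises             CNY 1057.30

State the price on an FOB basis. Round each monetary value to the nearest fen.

Not relevant to the conversion: export clearance — on the seller under both DAP and FOB; already in the DAP price and stays in the FOB price.
From DAP to FOB, the seller no longer bears: freight, insurance, destination terminal, delivery.
FOB price = 454316.05 − 8184.27 − 369.36 − 373.80 − 1057.30 = 444331.32

FOB price: CNY 444331.32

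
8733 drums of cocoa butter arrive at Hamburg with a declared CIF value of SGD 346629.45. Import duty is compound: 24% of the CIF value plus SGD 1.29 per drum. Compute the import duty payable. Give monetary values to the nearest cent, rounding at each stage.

Ad valorem component: 346629.45 × 24% = 83191.07
Specific component: 8733 × 1.29 = 11265.57
Import duty = 83191.07 + 11265.57 = 94456.64

Import duty: SGD 94456.64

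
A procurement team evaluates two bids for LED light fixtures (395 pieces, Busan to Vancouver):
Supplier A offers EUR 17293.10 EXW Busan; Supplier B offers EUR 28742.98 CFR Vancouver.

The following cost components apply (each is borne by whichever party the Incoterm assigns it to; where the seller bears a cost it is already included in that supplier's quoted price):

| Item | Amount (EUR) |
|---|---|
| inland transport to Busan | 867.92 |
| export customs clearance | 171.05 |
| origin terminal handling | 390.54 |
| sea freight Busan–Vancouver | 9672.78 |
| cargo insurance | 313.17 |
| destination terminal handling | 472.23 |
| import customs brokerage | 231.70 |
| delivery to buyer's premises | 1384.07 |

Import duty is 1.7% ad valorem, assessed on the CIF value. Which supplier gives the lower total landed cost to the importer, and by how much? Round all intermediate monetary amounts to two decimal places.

Supplier A is cheaper by EUR 353.49

Supplier A (EXW):
CIF value = EXW price + inland to port + export clearance + origin terminal + freight + insurance = 17293.10 + 867.92 + 171.05 + 390.54 + 9672.78 + 313.17 = 28708.56
Import duty = 28708.56 × 1.7% = 488.05
Buyer bears (A): 867.92 + 171.05 + 390.54 + 9672.78 + 313.17 + 472.23 + 231.70 + 1384.07 = 13503.46
Landed cost (A) = invoice 17293.10 + 13503.46 + duty 488.05 = 31284.61
Supplier B (CFR):
CIF value = CFR price + insurance = 28742.98 + 313.17 = 29056.15
Import duty = 29056.15 × 1.7% = 493.95
Buyer bears (B): 313.17 + 472.23 + 231.70 + 1384.07 = 2401.17
Landed cost (B) = invoice 28742.98 + 2401.17 + duty 493.95 = 31638.10
Difference = |31284.61 − 31638.10| = 353.49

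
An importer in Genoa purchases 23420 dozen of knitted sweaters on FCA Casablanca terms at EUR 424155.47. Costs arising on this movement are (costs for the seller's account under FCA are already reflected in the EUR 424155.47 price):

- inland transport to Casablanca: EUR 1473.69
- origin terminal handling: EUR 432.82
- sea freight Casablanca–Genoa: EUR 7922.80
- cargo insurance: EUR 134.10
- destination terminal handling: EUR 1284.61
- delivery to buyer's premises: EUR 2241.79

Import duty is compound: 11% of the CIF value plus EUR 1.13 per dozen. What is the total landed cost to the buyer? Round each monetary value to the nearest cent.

FCA: the seller delivers export-cleared goods to the carrier; the buyer bears costs from that point.
Already in the invoice (seller's account under FCA): inland to port — exclude.
CIF value = FCA price + origin terminal + freight + insurance = 424155.47 + 432.82 + 7922.80 + 134.10 = 432645.19
Ad valorem component: 432645.19 × 11% = 47590.97
Specific component: 23420 × 1.13 = 26464.60
Import duty = 47590.97 + 26464.60 = 74055.57
Buyer bears: origin terminal 432.82 + freight 7922.80 + insurance 134.10 + destination terminal 1284.61 + delivery 2241.79 + duty 74055.57 = 86071.69
Landed cost = invoice 424155.47 + 86071.69 = 510227.16

Total landed cost: EUR 510227.16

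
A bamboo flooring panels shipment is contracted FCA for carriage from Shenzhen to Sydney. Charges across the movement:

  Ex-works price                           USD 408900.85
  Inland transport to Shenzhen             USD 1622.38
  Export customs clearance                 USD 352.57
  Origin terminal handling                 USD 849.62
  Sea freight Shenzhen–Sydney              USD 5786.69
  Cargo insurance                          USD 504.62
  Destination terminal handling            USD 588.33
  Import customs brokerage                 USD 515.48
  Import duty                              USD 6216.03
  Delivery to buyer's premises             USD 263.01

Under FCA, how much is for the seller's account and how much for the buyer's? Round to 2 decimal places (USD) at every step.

FCA: the seller delivers export-cleared goods to the carrier; the buyer bears costs from that point.
Seller's account: goods 408900.85 + inland to port 1622.38 + export clearance 352.57 = 410875.80
Buyer's account: origin terminal 849.62 + freight 5786.69 + insurance 504.62 + destination terminal 588.33 + brokerage 515.48 + duty 6216.03 + delivery 263.01 = 14723.78

Seller: USD 410875.80; buyer: USD 14723.78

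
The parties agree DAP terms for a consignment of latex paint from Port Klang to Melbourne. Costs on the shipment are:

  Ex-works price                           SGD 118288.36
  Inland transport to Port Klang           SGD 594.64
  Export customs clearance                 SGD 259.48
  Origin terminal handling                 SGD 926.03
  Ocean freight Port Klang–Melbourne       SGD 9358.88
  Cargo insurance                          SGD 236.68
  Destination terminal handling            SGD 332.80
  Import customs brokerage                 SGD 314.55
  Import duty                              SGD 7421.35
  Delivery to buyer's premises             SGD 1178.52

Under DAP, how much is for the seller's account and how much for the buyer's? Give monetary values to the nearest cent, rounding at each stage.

Seller: SGD 131175.39; buyer: SGD 7735.90

DAP: the seller bears all costs to the named destination except import duty and clearance.
Seller's account: goods 118288.36 + inland to port 594.64 + export clearance 259.48 + origin terminal 926.03 + freight 9358.88 + insurance 236.68 + destination terminal 332.80 + delivery 1178.52 = 131175.39
Buyer's account: brokerage 314.55 + duty 7421.35 = 7735.90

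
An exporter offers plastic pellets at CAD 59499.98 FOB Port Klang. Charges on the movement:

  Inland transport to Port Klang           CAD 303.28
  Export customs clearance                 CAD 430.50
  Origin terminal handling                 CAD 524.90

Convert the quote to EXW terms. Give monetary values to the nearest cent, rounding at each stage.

From FOB to EXW, the seller no longer bears: inland to port, export clearance, origin terminal.
EXW price = 59499.98 − 303.28 − 430.50 − 524.90 = 58241.30

EXW price: CAD 58241.30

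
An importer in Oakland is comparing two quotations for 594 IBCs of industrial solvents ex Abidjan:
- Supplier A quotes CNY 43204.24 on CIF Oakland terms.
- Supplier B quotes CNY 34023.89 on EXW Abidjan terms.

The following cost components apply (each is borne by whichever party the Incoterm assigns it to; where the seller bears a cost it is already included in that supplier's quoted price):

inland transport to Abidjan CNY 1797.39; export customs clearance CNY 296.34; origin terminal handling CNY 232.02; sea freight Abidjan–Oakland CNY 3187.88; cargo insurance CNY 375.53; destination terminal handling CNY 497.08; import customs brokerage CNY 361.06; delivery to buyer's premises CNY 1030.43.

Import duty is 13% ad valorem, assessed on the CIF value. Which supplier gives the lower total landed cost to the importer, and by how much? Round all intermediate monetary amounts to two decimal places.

Supplier A (CIF):
The CIF price already equals the CIF value: 43204.24
Import duty = 43204.24 × 13% = 5616.55
Buyer bears (A): 497.08 + 361.06 + 1030.43 = 1888.57
Landed cost (A) = invoice 43204.24 + 1888.57 + duty 5616.55 = 50709.36
Supplier B (EXW):
CIF value = EXW price + inland to port + export clearance + origin terminal + freight + insurance = 34023.89 + 1797.39 + 296.34 + 232.02 + 3187.88 + 375.53 = 39913.05
Import duty = 39913.05 × 13% = 5188.70
Buyer bears (B): 1797.39 + 296.34 + 232.02 + 3187.88 + 375.53 + 497.08 + 361.06 + 1030.43 = 7777.73
Landed cost (B) = invoice 34023.89 + 7777.73 + duty 5188.70 = 46990.32
Difference = |50709.36 − 46990.32| = 3719.04

Supplier B is cheaper by CNY 3719.04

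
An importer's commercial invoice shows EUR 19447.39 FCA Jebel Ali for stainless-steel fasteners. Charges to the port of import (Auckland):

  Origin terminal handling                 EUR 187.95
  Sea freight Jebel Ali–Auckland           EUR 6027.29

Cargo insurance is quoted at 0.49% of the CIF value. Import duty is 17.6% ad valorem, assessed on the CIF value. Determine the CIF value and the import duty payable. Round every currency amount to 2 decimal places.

CIF value: EUR 25789.00; import duty: EUR 4538.86

Let C be the CIF value. C = FCA price + pre-shipment costs + freight + 0.49% × C
C − 0.49% × C = 19447.39 + 187.95 + 6027.29
0.9951 × C = 25662.63
C = 25662.63 / 0.9951 = 25789.00
Insurance premium = 0.49% × 25789.00 = 126.37
Import duty = 25789.00 × 17.6% = 4538.86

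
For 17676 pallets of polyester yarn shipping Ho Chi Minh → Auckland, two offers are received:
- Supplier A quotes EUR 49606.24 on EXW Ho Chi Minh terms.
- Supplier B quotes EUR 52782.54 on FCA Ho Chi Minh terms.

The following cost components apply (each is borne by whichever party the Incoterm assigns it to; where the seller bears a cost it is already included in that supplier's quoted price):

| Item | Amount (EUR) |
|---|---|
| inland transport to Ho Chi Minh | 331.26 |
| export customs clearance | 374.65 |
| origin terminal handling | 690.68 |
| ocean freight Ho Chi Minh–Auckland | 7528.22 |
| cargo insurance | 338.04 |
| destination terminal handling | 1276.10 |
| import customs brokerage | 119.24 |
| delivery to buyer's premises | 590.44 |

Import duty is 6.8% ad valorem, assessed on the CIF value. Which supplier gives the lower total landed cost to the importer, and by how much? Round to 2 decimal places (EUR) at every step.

Supplier A is cheaper by EUR 2638.37

Supplier A (EXW):
CIF value = EXW price + inland to port + export clearance + origin terminal + freight + insurance = 49606.24 + 331.26 + 374.65 + 690.68 + 7528.22 + 338.04 = 58869.09
Import duty = 58869.09 × 6.8% = 4003.10
Buyer bears (A): 331.26 + 374.65 + 690.68 + 7528.22 + 338.04 + 1276.10 + 119.24 + 590.44 = 11248.63
Landed cost (A) = invoice 49606.24 + 11248.63 + duty 4003.10 = 64857.97
Supplier B (FCA):
CIF value = FCA price + origin terminal + freight + insurance = 52782.54 + 690.68 + 7528.22 + 338.04 = 61339.48
Import duty = 61339.48 × 6.8% = 4171.08
Buyer bears (B): 690.68 + 7528.22 + 338.04 + 1276.10 + 119.24 + 590.44 = 10542.72
Landed cost (B) = invoice 52782.54 + 10542.72 + duty 4171.08 = 67496.34
Difference = |64857.97 − 67496.34| = 2638.37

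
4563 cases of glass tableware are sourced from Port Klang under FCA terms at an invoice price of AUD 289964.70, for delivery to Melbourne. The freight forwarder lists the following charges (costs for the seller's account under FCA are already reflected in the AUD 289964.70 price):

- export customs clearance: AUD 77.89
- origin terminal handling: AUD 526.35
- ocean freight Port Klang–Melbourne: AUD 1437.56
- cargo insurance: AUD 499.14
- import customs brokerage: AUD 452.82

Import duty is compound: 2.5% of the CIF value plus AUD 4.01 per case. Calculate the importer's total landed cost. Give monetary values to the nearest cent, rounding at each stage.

FCA: the seller delivers export-cleared goods to the carrier; the buyer bears costs from that point.
Already in the invoice (seller's account under FCA): export clearance — exclude.
CIF value = FCA price + origin terminal + freight + insurance = 289964.70 + 526.35 + 1437.56 + 499.14 = 292427.75
Ad valorem component: 292427.75 × 2.5% = 7310.69
Specific component: 4563 × 4.01 = 18297.63
Import duty = 7310.69 + 18297.63 = 25608.32
Buyer bears: origin terminal 526.35 + freight 1437.56 + insurance 499.14 + brokerage 452.82 + duty 25608.32 = 28524.19
Landed cost = invoice 289964.70 + 28524.19 = 318488.89

Total landed cost: AUD 318488.89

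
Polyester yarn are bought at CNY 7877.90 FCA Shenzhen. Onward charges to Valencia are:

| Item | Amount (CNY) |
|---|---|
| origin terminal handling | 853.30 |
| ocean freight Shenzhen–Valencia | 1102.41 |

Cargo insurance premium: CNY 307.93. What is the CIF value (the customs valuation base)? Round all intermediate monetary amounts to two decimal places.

CIF value: CNY 10141.54

CIF = FCA price + pre-shipment costs + freight + insurance
CIF = 7877.90 + 853.30 + 1102.41 + 307.93 = 10141.54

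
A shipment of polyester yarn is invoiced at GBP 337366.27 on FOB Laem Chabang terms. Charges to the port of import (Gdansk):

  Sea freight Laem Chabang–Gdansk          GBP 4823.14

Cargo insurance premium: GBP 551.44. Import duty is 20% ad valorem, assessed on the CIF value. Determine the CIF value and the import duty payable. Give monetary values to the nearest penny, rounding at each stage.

CIF = FOB price + freight + insurance
CIF = 337366.27 + 4823.14 + 551.44 = 342740.85
Import duty = 342740.85 × 20% = 68548.17

CIF value: GBP 342740.85; import duty: GBP 68548.17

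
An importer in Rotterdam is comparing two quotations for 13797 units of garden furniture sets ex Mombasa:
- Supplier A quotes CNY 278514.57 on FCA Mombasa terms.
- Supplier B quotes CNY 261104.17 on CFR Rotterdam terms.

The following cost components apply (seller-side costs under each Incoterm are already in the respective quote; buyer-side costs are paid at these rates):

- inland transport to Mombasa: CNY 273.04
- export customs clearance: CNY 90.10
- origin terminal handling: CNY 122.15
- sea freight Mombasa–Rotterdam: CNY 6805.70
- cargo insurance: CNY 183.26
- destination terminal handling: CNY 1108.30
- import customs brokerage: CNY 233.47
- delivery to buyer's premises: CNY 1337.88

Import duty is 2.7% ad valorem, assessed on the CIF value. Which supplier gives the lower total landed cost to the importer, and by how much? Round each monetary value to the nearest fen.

Supplier A (FCA):
CIF value = FCA price + origin terminal + freight + insurance = 278514.57 + 122.15 + 6805.70 + 183.26 = 285625.68
Import duty = 285625.68 × 2.7% = 7711.89
Buyer bears (A): 122.15 + 6805.70 + 183.26 + 1108.30 + 233.47 + 1337.88 = 9790.76
Landed cost (A) = invoice 278514.57 + 9790.76 + duty 7711.89 = 296017.22
Supplier B (CFR):
CIF value = CFR price + insurance = 261104.17 + 183.26 = 261287.43
Import duty = 261287.43 × 2.7% = 7054.76
Buyer bears (B): 183.26 + 1108.30 + 233.47 + 1337.88 = 2862.91
Landed cost (B) = invoice 261104.17 + 2862.91 + duty 7054.76 = 271021.84
Difference = |296017.22 − 271021.84| = 24995.38

Supplier B is cheaper by CNY 24995.38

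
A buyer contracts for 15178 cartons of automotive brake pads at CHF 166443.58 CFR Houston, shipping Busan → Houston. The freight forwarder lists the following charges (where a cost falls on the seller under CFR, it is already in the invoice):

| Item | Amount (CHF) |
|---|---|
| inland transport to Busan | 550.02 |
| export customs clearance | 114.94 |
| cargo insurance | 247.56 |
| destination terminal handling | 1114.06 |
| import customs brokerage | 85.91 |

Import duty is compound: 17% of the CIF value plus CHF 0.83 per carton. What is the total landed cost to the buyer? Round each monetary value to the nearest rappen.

Total landed cost: CHF 208826.34

CFR: the seller pays costs through ocean freight to the destination port, but not insurance.
Already in the invoice (seller's account under CFR): inland to port, export clearance — exclude.
CIF value = CFR price + insurance = 166443.58 + 247.56 = 166691.14
Ad valorem component: 166691.14 × 17% = 28337.49
Specific component: 15178 × 0.83 = 12597.74
Import duty = 28337.49 + 12597.74 = 40935.23
Buyer bears: insurance 247.56 + destination terminal 1114.06 + brokerage 85.91 + duty 40935.23 = 42382.76
Landed cost = invoice 166443.58 + 42382.76 = 208826.34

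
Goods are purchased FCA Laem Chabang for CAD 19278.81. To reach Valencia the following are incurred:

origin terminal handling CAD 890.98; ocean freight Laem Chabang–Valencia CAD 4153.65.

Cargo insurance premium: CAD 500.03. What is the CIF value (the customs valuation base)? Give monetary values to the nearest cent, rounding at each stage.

CIF value: CAD 24823.47

CIF = FCA price + pre-shipment costs + freight + insurance
CIF = 19278.81 + 890.98 + 4153.65 + 500.03 = 24823.47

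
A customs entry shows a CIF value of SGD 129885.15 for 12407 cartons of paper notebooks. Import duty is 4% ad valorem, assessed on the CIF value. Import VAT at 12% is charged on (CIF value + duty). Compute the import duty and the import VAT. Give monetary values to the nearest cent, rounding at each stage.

Import duty = 129885.15 × 4% = 5195.41
VAT base = CIF + duty = 129885.15 + 5195.41 = 135080.56
Import VAT = 135080.56 × 12% = 16209.67

Import duty: SGD 5195.41; import VAT: SGD 16209.67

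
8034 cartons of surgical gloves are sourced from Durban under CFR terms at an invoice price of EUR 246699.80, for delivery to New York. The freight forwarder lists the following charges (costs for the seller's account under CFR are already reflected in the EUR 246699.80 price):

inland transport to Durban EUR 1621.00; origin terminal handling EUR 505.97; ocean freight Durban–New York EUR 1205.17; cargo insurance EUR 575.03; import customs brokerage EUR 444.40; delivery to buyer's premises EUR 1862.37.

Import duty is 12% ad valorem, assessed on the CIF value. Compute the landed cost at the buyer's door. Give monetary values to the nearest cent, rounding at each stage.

CFR: the seller pays costs through ocean freight to the destination port, but not insurance.
Already in the invoice (seller's account under CFR): inland to port, origin terminal, freight — exclude.
CIF value = CFR price + insurance = 246699.80 + 575.03 = 247274.83
Import duty = 247274.83 × 12% = 29672.98
Buyer bears: insurance 575.03 + brokerage 444.40 + delivery 1862.37 + duty 29672.98 = 32554.78
Landed cost = invoice 246699.80 + 32554.78 = 279254.58

Total landed cost: EUR 279254.58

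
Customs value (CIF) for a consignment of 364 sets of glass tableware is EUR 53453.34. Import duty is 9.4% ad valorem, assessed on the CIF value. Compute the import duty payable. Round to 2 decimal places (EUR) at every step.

Import duty = 53453.34 × 9.4% = 5024.61

Import duty: EUR 5024.61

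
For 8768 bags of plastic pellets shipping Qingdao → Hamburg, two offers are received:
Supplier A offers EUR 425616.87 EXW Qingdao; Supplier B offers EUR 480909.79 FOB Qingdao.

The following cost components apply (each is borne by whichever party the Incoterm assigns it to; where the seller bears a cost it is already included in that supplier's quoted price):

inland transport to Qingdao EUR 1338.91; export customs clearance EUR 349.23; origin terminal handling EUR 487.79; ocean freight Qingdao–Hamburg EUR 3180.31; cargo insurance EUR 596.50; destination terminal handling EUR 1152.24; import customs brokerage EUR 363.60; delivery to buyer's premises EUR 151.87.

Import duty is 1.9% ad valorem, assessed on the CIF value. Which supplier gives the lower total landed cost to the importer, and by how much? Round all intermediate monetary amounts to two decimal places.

Supplier A is cheaper by EUR 54126.22

Supplier A (EXW):
CIF value = EXW price + inland to port + export clearance + origin terminal + freight + insurance = 425616.87 + 1338.91 + 349.23 + 487.79 + 3180.31 + 596.50 = 431569.61
Import duty = 431569.61 × 1.9% = 8199.82
Buyer bears (A): 1338.91 + 349.23 + 487.79 + 3180.31 + 596.50 + 1152.24 + 363.60 + 151.87 = 7620.45
Landed cost (A) = invoice 425616.87 + 7620.45 + duty 8199.82 = 441437.14
Supplier B (FOB):
CIF value = FOB price + freight + insurance = 480909.79 + 3180.31 + 596.50 = 484686.60
Import duty = 484686.60 × 1.9% = 9209.05
Buyer bears (B): 3180.31 + 596.50 + 1152.24 + 363.60 + 151.87 = 5444.52
Landed cost (B) = invoice 480909.79 + 5444.52 + duty 9209.05 = 495563.36
Difference = |441437.14 − 495563.36| = 54126.22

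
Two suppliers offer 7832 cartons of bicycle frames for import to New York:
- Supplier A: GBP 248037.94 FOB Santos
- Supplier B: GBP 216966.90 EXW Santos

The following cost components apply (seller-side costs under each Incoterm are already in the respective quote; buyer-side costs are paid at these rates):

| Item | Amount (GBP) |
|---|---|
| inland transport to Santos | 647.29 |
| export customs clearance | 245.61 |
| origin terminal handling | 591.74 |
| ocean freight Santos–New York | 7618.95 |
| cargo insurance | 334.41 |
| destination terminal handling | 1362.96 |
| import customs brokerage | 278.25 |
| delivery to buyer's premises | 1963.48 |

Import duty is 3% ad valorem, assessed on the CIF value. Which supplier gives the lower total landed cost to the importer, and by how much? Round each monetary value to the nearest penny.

Supplier B is cheaper by GBP 30473.99

Supplier A (FOB):
CIF value = FOB price + freight + insurance = 248037.94 + 7618.95 + 334.41 = 255991.30
Import duty = 255991.30 × 3% = 7679.74
Buyer bears (A): 7618.95 + 334.41 + 1362.96 + 278.25 + 1963.48 = 11558.05
Landed cost (A) = invoice 248037.94 + 11558.05 + duty 7679.74 = 267275.73
Supplier B (EXW):
CIF value = EXW price + inland to port + export clearance + origin terminal + freight + insurance = 216966.90 + 647.29 + 245.61 + 591.74 + 7618.95 + 334.41 = 226404.90
Import duty = 226404.90 × 3% = 6792.15
Buyer bears (B): 647.29 + 245.61 + 591.74 + 7618.95 + 334.41 + 1362.96 + 278.25 + 1963.48 = 13042.69
Landed cost (B) = invoice 216966.90 + 13042.69 + duty 6792.15 = 236801.74
Difference = |267275.73 − 236801.74| = 30473.99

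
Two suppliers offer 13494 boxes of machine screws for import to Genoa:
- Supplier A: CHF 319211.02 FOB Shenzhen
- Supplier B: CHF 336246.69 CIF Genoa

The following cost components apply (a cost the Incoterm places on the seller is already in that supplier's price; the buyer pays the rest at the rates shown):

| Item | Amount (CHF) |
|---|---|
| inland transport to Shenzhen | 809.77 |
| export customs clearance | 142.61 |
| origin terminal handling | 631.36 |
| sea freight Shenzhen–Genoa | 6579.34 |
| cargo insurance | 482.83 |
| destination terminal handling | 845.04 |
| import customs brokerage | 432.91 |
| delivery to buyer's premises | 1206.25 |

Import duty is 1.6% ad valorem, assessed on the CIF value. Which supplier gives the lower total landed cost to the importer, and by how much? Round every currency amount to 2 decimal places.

Supplier A (FOB):
CIF value = FOB price + freight + insurance = 319211.02 + 6579.34 + 482.83 = 326273.19
Import duty = 326273.19 × 1.6% = 5220.37
Buyer bears (A): 6579.34 + 482.83 + 845.04 + 432.91 + 1206.25 = 9546.37
Landed cost (A) = invoice 319211.02 + 9546.37 + duty 5220.37 = 333977.76
Supplier B (CIF):
The CIF price already equals the CIF value: 336246.69
Import duty = 336246.69 × 1.6% = 5379.95
Buyer bears (B): 845.04 + 432.91 + 1206.25 = 2484.20
Landed cost (B) = invoice 336246.69 + 2484.20 + duty 5379.95 = 344110.84
Difference = |333977.76 − 344110.84| = 10133.08

Supplier A is cheaper by CHF 10133.08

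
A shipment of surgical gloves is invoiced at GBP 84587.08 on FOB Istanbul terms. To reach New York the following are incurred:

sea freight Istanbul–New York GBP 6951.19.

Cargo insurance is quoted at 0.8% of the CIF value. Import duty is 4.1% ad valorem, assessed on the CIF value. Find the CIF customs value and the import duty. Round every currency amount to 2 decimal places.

CIF value: GBP 92276.48; import duty: GBP 3783.34

Let C be the CIF value. C = FOB price + freight + 0.8% × C
C − 0.8% × C = 84587.08 + 6951.19
0.992 × C = 91538.27
C = 91538.27 / 0.992 = 92276.48
Insurance premium = 0.8% × 92276.48 = 738.21
Import duty = 92276.48 × 4.1% = 3783.34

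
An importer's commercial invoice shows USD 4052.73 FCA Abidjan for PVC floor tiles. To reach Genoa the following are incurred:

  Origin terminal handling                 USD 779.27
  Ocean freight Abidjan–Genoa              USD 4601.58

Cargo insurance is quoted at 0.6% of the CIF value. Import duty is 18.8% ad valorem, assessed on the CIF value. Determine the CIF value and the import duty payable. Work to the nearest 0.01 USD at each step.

Let C be the CIF value. C = FCA price + pre-shipment costs + freight + 0.6% × C
C − 0.6% × C = 4052.73 + 779.27 + 4601.58
0.994 × C = 9433.58
C = 9433.58 / 0.994 = 9490.52
Insurance premium = 0.6% × 9490.52 = 56.94
Import duty = 9490.52 × 18.8% = 1784.22

CIF value: USD 9490.52; import duty: USD 1784.22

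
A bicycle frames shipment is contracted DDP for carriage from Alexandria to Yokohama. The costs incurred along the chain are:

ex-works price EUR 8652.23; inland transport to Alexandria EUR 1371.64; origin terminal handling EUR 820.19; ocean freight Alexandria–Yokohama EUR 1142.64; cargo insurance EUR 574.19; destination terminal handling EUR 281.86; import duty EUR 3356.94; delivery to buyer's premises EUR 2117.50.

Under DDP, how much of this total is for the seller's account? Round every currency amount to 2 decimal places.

Seller's account: EUR 18317.19

DDP: the seller bears all costs including import duty.
Seller's account: goods 8652.23 + inland to port 1371.64 + origin terminal 820.19 + freight 1142.64 + insurance 574.19 + destination terminal 281.86 + duty 3356.94 + delivery 2117.50 = 18317.19
Buyer's account: 0.00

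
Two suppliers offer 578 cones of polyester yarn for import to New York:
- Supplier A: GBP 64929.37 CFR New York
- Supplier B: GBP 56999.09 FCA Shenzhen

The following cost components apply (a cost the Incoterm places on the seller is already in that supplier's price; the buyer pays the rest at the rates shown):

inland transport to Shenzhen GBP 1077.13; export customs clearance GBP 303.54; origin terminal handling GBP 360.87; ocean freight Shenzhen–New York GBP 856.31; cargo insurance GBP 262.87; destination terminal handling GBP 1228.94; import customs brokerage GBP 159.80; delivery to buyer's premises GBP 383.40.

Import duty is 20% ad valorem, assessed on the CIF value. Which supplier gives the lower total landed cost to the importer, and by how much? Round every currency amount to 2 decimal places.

Supplier A (CFR):
CIF value = CFR price + insurance = 64929.37 + 262.87 = 65192.24
Import duty = 65192.24 × 20% = 13038.45
Buyer bears (A): 262.87 + 1228.94 + 159.80 + 383.40 = 2035.01
Landed cost (A) = invoice 64929.37 + 2035.01 + duty 13038.45 = 80002.83
Supplier B (FCA):
CIF value = FCA price + origin terminal + freight + insurance = 56999.09 + 360.87 + 856.31 + 262.87 = 58479.14
Import duty = 58479.14 × 20% = 11695.83
Buyer bears (B): 360.87 + 856.31 + 262.87 + 1228.94 + 159.80 + 383.40 = 3252.19
Landed cost (B) = invoice 56999.09 + 3252.19 + duty 11695.83 = 71947.11
Difference = |80002.83 − 71947.11| = 8055.72

Supplier B is cheaper by GBP 8055.72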